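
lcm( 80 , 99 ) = 7920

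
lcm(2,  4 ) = 4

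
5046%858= 756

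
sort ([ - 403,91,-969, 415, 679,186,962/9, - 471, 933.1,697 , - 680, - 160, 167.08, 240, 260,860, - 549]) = [-969, - 680, - 549, - 471, - 403, - 160,91, 962/9,167.08, 186, 240, 260,415,679, 697,860,933.1]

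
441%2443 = 441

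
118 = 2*59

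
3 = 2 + 1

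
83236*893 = 74329748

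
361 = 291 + 70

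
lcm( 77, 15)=1155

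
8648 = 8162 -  - 486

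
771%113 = 93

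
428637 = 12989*33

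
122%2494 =122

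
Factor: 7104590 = 2^1*5^1*710459^1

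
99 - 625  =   - 526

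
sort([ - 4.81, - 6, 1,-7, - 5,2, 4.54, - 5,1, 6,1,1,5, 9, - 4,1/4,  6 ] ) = [ - 7, - 6, - 5,-5, - 4.81,-4,1/4, 1,1,1,1,  2 , 4.54, 5,6, 6,9] 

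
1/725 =1/725 = 0.00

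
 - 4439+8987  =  4548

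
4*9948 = 39792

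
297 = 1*297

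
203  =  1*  203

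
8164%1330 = 184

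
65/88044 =65/88044 = 0.00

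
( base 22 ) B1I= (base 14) 1d52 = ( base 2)1010011110100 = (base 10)5364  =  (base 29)6as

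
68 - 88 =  - 20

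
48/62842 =24/31421 = 0.00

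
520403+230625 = 751028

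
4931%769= 317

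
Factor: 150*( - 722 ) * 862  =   -93354600= -2^3*3^1*5^2*19^2 * 431^1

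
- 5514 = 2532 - 8046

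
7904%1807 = 676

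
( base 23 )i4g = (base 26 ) E6A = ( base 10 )9630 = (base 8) 22636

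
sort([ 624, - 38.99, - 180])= [- 180,- 38.99, 624 ] 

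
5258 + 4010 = 9268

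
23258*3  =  69774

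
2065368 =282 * 7324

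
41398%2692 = 1018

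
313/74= 4 +17/74=4.23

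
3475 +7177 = 10652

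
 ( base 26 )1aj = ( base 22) 1L9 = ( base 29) 13r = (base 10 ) 955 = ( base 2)1110111011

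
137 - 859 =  - 722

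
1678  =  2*839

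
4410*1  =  4410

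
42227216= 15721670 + 26505546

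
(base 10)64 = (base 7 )121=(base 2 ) 1000000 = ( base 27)2a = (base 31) 22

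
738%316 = 106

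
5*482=2410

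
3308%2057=1251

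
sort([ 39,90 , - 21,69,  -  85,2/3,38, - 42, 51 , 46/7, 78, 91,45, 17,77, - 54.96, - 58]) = [-85,-58, - 54.96, - 42, - 21,2/3,46/7,17,38,39,45,51,69,77,78, 90,91]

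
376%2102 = 376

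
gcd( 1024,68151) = 1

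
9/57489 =3/19163 = 0.00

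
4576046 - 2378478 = 2197568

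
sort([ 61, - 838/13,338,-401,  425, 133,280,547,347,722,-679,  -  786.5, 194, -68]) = [-786.5, - 679,  -  401,-68 ,  -  838/13,61,  133, 194, 280,  338, 347, 425, 547, 722] 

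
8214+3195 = 11409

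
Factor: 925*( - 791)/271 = -5^2 * 7^1 * 37^1 * 113^1* 271^( -1 )=   -  731675/271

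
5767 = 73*79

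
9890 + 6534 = 16424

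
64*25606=1638784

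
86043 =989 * 87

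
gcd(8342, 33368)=8342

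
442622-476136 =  - 33514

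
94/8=47/4= 11.75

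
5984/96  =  187/3 = 62.33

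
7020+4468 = 11488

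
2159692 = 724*2983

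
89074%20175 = 8374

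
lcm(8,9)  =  72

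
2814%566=550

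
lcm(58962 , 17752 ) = 1650936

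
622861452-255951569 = 366909883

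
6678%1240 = 478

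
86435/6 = 86435/6 = 14405.83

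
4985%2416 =153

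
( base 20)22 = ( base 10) 42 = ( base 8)52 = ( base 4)222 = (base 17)28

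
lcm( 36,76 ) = 684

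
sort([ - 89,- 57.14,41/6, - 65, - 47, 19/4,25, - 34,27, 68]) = [ - 89, - 65, - 57.14, - 47, - 34, 19/4,41/6,25, 27, 68]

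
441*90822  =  40052502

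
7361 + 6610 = 13971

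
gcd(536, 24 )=8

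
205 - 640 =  -435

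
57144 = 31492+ 25652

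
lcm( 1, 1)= 1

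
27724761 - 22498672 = 5226089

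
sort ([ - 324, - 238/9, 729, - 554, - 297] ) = [  -  554,-324, - 297, - 238/9, 729] 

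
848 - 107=741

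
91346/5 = 18269 + 1/5 = 18269.20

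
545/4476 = 545/4476 = 0.12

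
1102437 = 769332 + 333105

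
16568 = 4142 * 4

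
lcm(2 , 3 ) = 6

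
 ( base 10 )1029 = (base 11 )856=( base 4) 100011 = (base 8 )2005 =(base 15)489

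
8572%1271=946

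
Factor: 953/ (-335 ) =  - 5^( - 1 )*67^( -1 )*953^1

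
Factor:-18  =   - 2^1* 3^2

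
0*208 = 0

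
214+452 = 666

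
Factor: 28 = 2^2*7^1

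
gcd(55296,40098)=6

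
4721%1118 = 249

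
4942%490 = 42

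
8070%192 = 6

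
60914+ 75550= 136464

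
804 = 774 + 30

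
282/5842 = 141/2921   =  0.05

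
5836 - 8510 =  - 2674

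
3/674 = 3/674 =0.00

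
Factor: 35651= 7^1*11^1*463^1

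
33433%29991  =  3442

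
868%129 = 94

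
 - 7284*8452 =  - 61564368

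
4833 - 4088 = 745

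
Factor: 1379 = 7^1*197^1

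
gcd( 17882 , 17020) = 2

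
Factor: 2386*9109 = 2^1*1193^1*9109^1 = 21734074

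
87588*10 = 875880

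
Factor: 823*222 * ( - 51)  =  -9318006=   - 2^1* 3^2*17^1* 37^1*823^1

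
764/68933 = 764/68933=0.01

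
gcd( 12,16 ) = 4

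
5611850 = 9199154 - 3587304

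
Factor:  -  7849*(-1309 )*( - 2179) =  -  7^1  *11^1*17^1 * 47^1*167^1 * 2179^1 =-  22387789039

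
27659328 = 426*64928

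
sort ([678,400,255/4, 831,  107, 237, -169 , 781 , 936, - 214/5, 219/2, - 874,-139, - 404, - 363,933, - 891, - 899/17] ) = [ - 891, - 874, - 404, - 363, -169,-139 , - 899/17,-214/5, 255/4, 107,219/2, 237 , 400,678,781,  831, 933, 936 ] 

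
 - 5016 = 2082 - 7098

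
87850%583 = 400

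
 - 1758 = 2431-4189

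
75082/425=75082/425 = 176.66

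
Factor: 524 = 2^2*131^1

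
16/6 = 2+2/3 = 2.67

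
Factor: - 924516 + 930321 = 3^3*5^1 * 43^1 = 5805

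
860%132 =68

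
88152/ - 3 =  - 29384 + 0/1 = - 29384.00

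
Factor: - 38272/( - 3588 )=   32/3 = 2^5*3^( - 1)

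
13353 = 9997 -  - 3356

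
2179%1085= 9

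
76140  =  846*90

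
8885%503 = 334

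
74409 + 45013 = 119422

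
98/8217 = 98/8217 = 0.01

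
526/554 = 263/277 = 0.95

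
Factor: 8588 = 2^2 * 19^1*113^1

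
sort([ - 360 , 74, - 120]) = [ -360, - 120, 74]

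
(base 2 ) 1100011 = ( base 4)1203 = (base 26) 3l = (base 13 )78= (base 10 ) 99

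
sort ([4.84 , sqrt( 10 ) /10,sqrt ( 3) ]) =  [ sqrt ( 10)/10, sqrt( 3),4.84] 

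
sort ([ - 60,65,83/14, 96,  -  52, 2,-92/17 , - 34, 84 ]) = [-60,-52 , - 34, - 92/17, 2,  83/14, 65, 84, 96 ]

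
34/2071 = 34/2071 = 0.02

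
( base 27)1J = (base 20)26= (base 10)46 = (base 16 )2E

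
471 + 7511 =7982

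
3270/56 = 58 + 11/28 = 58.39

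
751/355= 751/355  =  2.12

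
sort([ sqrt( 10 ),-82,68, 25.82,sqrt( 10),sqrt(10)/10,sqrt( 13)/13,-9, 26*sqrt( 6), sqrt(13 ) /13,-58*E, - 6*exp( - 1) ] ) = [ - 58*E, - 82, - 9, - 6*exp(-1),  sqrt( 13) /13,sqrt( 13 )/13,sqrt( 10)/10,sqrt (10),sqrt(10),25.82,26* sqrt(6 ),  68]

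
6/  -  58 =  - 1 + 26/29 = - 0.10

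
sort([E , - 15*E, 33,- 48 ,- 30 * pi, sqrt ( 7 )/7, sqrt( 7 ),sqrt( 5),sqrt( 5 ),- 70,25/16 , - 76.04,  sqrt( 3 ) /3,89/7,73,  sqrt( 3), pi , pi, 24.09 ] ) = [ - 30*pi, -76.04 ,  -  70 , - 48 , - 15 * E,sqrt( 7)/7 , sqrt( 3)/3,25/16 , sqrt( 3 ),  sqrt( 5), sqrt(5 ), sqrt( 7),E,pi, pi,89/7,24.09,33, 73]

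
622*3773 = 2346806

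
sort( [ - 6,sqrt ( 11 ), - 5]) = [  -  6,-5,sqrt( 11)]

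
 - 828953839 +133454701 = - 695499138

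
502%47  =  32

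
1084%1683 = 1084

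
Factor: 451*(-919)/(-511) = 414469/511 = 7^(- 1)*11^1*41^1* 73^( - 1) * 919^1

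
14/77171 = 14/77171 = 0.00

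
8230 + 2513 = 10743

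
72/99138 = 12/16523 = 0.00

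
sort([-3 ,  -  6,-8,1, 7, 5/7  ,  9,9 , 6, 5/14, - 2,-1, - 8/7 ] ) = [ - 8, - 6,-3,- 2, -8/7, -1, 5/14,5/7, 1, 6, 7, 9,9 ] 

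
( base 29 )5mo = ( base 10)4867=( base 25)7JH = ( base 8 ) 11403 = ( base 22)A15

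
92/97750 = 2/2125 = 0.00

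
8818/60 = 146+29/30 = 146.97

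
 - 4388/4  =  -1097 = - 1097.00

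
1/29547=1/29547 = 0.00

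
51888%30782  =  21106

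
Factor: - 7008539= - 17^2*24251^1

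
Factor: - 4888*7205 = - 35218040 = - 2^3*5^1*11^1*13^1*47^1*131^1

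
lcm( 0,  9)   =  0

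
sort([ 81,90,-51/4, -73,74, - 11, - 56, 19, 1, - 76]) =[ - 76, - 73, - 56,-51/4,-11,1,19, 74,81, 90 ]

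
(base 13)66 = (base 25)39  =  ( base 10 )84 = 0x54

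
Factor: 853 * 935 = 797555 = 5^1 *11^1*17^1*853^1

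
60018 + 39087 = 99105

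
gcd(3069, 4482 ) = 9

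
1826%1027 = 799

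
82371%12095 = 9801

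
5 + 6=11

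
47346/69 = 686 + 4/23 = 686.17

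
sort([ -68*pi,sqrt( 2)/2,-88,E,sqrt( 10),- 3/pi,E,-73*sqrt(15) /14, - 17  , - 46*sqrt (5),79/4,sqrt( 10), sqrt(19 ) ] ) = [ - 68 * pi,-46*sqrt( 5), - 88,-73 * sqrt(15 ) /14,- 17, - 3/pi, sqrt ( 2 ) /2,E, E,sqrt( 10), sqrt ( 10 ) , sqrt (19 ), 79/4]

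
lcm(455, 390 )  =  2730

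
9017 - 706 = 8311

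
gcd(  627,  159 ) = 3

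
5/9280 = 1/1856 = 0.00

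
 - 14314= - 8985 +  - 5329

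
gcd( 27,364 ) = 1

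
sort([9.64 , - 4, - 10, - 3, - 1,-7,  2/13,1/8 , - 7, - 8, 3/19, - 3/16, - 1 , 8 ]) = [ - 10, - 8, - 7, - 7, - 4 , - 3,-1 , - 1,-3/16, 1/8, 2/13 , 3/19,8,9.64 ] 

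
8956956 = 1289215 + 7667741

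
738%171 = 54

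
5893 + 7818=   13711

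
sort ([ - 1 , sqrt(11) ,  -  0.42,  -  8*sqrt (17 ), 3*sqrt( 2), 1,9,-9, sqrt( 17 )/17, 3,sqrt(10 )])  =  [- 8*sqrt (17),-9, - 1,-0.42, sqrt( 17)/17,1,3, sqrt(10),sqrt( 11),3*sqrt( 2 ), 9]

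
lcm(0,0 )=0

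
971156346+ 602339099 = 1573495445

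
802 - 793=9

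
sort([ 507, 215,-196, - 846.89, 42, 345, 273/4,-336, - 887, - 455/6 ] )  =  [ - 887, - 846.89, - 336, - 196 ,-455/6,42, 273/4 , 215, 345,  507 ] 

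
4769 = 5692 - 923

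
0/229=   0 = 0.00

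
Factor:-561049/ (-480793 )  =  167^( - 1)*211^1*2659^1 *2879^( - 1 )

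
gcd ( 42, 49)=7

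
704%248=208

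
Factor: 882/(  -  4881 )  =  -2^1*3^1*7^2*1627^ (-1) = -294/1627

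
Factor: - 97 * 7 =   -  679 = -7^1*97^1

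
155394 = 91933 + 63461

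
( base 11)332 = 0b110001110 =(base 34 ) BO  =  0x18E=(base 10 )398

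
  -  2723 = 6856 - 9579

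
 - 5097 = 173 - 5270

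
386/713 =386/713= 0.54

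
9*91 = 819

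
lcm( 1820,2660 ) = 34580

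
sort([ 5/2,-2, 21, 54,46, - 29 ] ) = [ - 29,-2,5/2,21,46,54 ] 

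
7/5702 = 7/5702 = 0.00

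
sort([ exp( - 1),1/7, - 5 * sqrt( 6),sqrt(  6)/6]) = [-5*sqrt(6),  1/7,exp( - 1 ),  sqrt(6) /6 ]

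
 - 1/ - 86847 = 1/86847=0.00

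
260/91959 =260/91959 =0.00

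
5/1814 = 5/1814 =0.00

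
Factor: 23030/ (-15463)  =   - 2^1*5^1*7^1*47^(-1 )=-70/47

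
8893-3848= 5045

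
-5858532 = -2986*1962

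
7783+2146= 9929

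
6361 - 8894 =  - 2533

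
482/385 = 1  +  97/385 = 1.25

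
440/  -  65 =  - 7+3/13= -6.77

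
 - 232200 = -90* 2580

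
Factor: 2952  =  2^3*3^2*41^1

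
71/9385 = 71/9385 = 0.01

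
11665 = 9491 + 2174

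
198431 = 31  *6401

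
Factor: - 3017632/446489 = -2^5*181^1*457^( -1)*521^1 * 977^( - 1)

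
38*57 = 2166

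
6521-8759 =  - 2238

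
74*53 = 3922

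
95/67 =1 + 28/67 =1.42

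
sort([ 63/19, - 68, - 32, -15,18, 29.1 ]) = [ - 68, - 32 , - 15, 63/19,  18,29.1]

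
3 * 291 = 873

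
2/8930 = 1/4465 = 0.00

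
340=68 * 5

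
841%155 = 66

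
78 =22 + 56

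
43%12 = 7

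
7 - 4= 3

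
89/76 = 1 + 13/76  =  1.17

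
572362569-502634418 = 69728151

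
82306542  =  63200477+19106065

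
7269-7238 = 31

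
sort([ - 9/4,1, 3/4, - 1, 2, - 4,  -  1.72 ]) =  [- 4, - 9/4, - 1.72, - 1, 3/4 , 1, 2 ] 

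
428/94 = 214/47  =  4.55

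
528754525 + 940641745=1469396270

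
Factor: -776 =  - 2^3*97^1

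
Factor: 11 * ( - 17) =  - 11^1*17^1 = - 187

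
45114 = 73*618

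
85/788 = 85/788 = 0.11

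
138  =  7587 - 7449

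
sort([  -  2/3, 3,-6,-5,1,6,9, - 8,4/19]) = [ - 8, - 6, - 5, - 2/3,4/19, 1 , 3, 6,  9 ]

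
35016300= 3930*8910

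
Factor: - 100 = -2^2*5^2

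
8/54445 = 8/54445 = 0.00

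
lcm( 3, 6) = 6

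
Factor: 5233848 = 2^3 * 3^1*218077^1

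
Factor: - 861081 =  - 3^1*13^1*22079^1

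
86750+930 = 87680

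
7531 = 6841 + 690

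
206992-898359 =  - 691367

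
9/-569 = -9/569 = -  0.02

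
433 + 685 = 1118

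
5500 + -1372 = 4128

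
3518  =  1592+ 1926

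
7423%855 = 583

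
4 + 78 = 82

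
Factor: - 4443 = - 3^1*1481^1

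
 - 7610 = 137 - 7747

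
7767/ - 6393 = -2 + 1673/2131= - 1.21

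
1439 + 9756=11195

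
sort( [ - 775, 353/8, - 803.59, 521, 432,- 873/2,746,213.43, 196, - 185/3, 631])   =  [ - 803.59,-775, - 873/2, - 185/3,353/8,196,213.43,  432,521, 631,746]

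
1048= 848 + 200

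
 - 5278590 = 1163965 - 6442555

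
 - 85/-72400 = 17/14480 = 0.00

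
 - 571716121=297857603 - 869573724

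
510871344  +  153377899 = 664249243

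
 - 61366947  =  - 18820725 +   -  42546222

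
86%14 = 2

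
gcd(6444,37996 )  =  4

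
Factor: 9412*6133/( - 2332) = -14430949/583 = - 11^(-1) * 13^1*53^(  -  1 )*181^1*6133^1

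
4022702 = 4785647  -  762945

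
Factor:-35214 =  - 2^1 * 3^1*5869^1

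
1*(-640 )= - 640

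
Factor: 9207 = 3^3*11^1 * 31^1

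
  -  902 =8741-9643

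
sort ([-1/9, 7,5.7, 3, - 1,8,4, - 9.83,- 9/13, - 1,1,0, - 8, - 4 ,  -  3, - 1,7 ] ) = [ - 9.83, - 8 ,-4, - 3, - 1,  -  1, - 1,  -  9/13,  -  1/9, 0 , 1, 3,4,5.7,7,7,8 ] 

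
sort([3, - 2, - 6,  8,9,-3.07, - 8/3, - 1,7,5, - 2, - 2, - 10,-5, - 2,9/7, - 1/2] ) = [ - 10, - 6, - 5,-3.07 , - 8/3 , - 2,  -  2, - 2, - 2,  -  1,  -  1/2, 9/7,3,5, 7,8,9 ]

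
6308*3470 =21888760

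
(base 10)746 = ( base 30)OQ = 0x2ea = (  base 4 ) 23222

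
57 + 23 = 80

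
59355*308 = 18281340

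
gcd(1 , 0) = 1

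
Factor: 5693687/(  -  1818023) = -263^1*21649^1*1818023^( - 1) 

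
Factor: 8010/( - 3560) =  - 2^( - 2)*3^2 = - 9/4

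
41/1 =41= 41.00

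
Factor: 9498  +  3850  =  13348= 2^2*47^1*71^1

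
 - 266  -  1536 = - 1802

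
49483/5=49483/5 =9896.60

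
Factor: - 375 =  - 3^1*5^3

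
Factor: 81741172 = 2^2 * 23^1*31^1*28661^1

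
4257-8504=-4247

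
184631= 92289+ 92342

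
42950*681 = 29248950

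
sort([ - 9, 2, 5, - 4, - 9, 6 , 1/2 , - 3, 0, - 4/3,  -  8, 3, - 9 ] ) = [-9, - 9, - 9, -8, - 4, - 3, - 4/3,0,1/2, 2, 3, 5, 6 ] 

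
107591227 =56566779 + 51024448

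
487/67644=487/67644  =  0.01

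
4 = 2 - -2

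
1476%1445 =31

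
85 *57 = 4845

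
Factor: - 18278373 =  - 3^1*6092791^1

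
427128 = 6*71188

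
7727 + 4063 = 11790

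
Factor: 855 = 3^2 * 5^1*19^1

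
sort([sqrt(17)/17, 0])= [0,sqrt( 17)/17 ]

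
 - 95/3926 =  - 95/3926 = - 0.02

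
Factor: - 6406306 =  - 2^1*19^3*467^1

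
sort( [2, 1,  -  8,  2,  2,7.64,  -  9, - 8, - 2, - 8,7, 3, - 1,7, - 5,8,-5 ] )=[ - 9, - 8, - 8, - 8  ,-5, - 5, - 2, - 1,1 , 2, 2, 2, 3,7, 7, 7.64, 8]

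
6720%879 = 567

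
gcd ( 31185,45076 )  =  1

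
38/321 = 38/321 = 0.12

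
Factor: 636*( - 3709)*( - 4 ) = 2^4*3^1*53^1*3709^1 = 9435696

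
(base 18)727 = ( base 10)2311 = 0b100100000111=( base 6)14411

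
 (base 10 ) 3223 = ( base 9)4371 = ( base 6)22531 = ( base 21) 76A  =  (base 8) 6227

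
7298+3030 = 10328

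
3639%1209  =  12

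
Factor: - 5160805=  - 5^1*13^1*79397^1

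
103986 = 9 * 11554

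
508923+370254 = 879177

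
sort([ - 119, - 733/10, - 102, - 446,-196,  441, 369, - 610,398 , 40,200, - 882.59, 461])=[-882.59, - 610, - 446,  -  196, -119, - 102, - 733/10,40,200,369,398,441,461]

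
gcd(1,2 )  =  1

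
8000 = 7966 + 34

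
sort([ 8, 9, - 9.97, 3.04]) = [-9.97, 3.04, 8, 9]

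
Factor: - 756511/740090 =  - 2^( - 1 )*5^(- 1 ) * 7^2*13^(- 1)*5693^(  -  1)*15439^1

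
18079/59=306 +25/59  =  306.42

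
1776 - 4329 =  - 2553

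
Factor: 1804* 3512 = 2^5*11^1*41^1*439^1 = 6335648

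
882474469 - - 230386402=1112860871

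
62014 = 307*202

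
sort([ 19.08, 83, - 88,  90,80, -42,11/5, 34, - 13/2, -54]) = [ - 88, - 54,-42, - 13/2,11/5, 19.08,34, 80, 83,90] 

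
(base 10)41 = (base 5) 131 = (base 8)51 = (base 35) 16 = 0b101001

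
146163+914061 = 1060224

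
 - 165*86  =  - 14190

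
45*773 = 34785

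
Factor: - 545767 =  - 23^1*61^1*389^1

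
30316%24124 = 6192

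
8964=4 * 2241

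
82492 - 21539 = 60953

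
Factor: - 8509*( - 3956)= 33661604= 2^2 * 23^1*43^1*67^1*127^1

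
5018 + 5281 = 10299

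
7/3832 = 7/3832=0.00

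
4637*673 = 3120701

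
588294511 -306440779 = 281853732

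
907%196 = 123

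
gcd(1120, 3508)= 4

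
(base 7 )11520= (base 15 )d53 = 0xBBB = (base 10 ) 3003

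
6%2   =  0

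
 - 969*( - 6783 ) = 6572727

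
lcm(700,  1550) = 21700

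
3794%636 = 614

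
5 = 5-0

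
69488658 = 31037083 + 38451575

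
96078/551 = 174 + 204/551 = 174.37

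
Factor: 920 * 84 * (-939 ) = - 2^5*3^2 * 5^1*7^1*23^1 * 313^1 = - 72565920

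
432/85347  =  16/3161=0.01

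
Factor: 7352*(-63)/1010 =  - 231588/505 = - 2^2*3^2*5^( - 1)*7^1 * 101^(  -  1)*919^1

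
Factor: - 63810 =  - 2^1*3^2*5^1*709^1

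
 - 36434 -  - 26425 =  - 10009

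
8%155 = 8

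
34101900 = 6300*5413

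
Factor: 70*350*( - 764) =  - 2^4 * 5^3 * 7^2* 191^1  =  - 18718000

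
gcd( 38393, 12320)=1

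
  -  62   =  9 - 71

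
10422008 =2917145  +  7504863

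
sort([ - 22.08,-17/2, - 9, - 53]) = [-53,  -  22.08, - 9,  -  17/2 ]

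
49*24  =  1176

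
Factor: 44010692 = 2^2 *11^1 *67^1*14929^1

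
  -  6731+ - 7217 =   -  13948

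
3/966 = 1/322 = 0.00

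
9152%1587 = 1217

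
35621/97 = 367 + 22/97 = 367.23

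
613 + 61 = 674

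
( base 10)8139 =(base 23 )F8K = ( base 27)b4c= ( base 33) 7FL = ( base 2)1111111001011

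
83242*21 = 1748082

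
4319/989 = 4+363/989 = 4.37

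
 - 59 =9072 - 9131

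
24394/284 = 12197/142 = 85.89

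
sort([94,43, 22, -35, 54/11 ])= [ - 35,54/11 , 22, 43, 94 ]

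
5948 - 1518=4430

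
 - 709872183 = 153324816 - 863196999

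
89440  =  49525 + 39915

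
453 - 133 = 320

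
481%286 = 195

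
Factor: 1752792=2^3*3^1*199^1*367^1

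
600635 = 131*4585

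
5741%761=414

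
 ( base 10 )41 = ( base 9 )45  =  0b101001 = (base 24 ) 1h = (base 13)32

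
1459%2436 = 1459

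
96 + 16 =112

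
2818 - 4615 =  - 1797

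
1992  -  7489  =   - 5497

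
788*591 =465708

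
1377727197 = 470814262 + 906912935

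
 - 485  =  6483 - 6968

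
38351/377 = 38351/377= 101.73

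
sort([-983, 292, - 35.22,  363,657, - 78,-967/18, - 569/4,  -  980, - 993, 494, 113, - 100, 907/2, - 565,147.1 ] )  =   [-993, - 983, - 980,-565,- 569/4, - 100, - 78, - 967/18, - 35.22, 113, 147.1, 292, 363, 907/2, 494,657 ] 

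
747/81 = 9+2/9 = 9.22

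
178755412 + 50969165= 229724577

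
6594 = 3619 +2975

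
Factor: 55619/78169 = 7^( - 1 ) * 13^(-1)*859^( - 1 )*55619^1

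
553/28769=553/28769=0.02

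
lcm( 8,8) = 8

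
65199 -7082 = 58117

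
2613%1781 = 832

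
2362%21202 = 2362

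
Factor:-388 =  - 2^2*  97^1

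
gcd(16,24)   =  8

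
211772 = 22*9626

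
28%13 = 2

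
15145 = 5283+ 9862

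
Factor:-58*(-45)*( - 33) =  - 2^1*3^3*5^1*11^1*29^1 = - 86130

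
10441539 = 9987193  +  454346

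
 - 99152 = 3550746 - 3649898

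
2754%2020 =734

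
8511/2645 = 3 + 576/2645 = 3.22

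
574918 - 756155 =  - 181237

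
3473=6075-2602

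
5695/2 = 2847+1/2=2847.50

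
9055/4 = 2263+3/4= 2263.75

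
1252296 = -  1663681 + 2915977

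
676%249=178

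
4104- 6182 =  - 2078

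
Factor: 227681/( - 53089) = -17^1 *59^1*227^1*53089^(-1)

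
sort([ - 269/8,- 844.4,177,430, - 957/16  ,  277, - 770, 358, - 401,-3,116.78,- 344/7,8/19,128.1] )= [  -  844.4 , - 770,-401, - 957/16,  -  344/7, - 269/8, - 3, 8/19,116.78 , 128.1,177,277, 358, 430 ] 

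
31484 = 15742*2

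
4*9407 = 37628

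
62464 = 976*64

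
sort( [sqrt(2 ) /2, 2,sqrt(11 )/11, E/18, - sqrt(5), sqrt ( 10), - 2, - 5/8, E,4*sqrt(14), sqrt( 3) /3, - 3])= [ - 3,  -  sqrt(5 ), - 2, - 5/8,  E/18 , sqrt( 11)/11,sqrt(3) /3, sqrt(2 ) /2, 2,E, sqrt ( 10), 4*sqrt( 14 ) ] 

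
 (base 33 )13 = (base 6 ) 100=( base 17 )22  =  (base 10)36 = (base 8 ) 44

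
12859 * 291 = 3741969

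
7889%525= 14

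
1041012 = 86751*12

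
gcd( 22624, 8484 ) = 2828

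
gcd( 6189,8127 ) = 3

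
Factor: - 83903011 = - 23^1*131^1*27847^1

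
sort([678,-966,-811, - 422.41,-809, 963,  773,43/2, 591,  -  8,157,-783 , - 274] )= [ - 966, - 811,-809,-783,-422.41,-274, -8,43/2, 157,591,678, 773,  963]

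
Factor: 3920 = 2^4*5^1 * 7^2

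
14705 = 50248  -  35543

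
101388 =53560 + 47828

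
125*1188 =148500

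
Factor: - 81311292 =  - 2^2* 3^2*61^2*607^1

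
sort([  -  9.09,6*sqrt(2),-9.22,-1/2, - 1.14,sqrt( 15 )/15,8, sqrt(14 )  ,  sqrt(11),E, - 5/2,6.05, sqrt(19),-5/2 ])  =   [ - 9.22, - 9.09, - 5/2,-5/2,-1.14,-1/2,sqrt(15)/15,E , sqrt(11), sqrt(14),sqrt(19 ),6.05,8, 6*sqrt( 2 )] 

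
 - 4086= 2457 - 6543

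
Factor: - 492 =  - 2^2*3^1 * 41^1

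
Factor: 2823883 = 31^1*71^1*1283^1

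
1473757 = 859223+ 614534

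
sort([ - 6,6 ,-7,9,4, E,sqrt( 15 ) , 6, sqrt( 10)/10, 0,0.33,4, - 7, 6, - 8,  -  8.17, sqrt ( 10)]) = [ - 8.17, - 8, - 7, - 7, - 6,0,sqrt(10 )/10, 0.33, E,sqrt(10 ), sqrt (15),4,4, 6, 6, 6,9] 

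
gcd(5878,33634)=2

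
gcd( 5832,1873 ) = 1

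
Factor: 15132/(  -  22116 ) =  - 13^1*19^(  -  1 ) = - 13/19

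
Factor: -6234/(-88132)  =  2^(-1) * 3^1*11^( - 1 )*1039^1*2003^( - 1) =3117/44066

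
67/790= 67/790 = 0.08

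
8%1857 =8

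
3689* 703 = 2593367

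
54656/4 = 13664 = 13664.00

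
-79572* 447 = - 35568684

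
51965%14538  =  8351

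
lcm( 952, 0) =0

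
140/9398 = 70/4699 =0.01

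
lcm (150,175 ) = 1050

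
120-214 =-94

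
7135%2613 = 1909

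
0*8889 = 0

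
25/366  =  25/366 = 0.07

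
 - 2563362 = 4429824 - 6993186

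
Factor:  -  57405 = - 3^1*5^1*43^1*89^1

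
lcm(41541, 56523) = 3447903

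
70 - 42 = 28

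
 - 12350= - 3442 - 8908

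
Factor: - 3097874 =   -  2^1* 13^1*19^1*6271^1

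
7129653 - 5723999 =1405654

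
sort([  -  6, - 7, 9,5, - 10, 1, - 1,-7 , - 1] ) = [ - 10, - 7,-7, - 6, - 1, - 1,  1, 5,9 ] 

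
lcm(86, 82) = 3526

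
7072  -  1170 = 5902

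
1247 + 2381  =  3628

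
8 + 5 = 13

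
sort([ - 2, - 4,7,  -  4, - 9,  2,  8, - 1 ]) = [ - 9, - 4, - 4,-2, - 1, 2,7,8]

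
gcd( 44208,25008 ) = 48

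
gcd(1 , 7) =1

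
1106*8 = 8848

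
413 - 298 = 115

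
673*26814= 18045822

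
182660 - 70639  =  112021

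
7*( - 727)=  - 5089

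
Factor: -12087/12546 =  - 2^( - 1 )*41^(  -  1 )*79^1 = -79/82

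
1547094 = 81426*19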